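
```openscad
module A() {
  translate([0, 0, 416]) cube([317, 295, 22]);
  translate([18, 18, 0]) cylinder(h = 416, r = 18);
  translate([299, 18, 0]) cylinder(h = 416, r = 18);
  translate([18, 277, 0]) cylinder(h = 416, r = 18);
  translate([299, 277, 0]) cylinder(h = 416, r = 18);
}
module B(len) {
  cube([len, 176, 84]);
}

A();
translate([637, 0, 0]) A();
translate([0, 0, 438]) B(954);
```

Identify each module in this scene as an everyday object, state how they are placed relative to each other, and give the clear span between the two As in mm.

Second stool starts at x = 637; first ends at x = 317; clear span = 637 − 317 = 320 mm.

A is a stool. B is a beam. A beam spans the tops of two stools. The clear span between the two stools is 320 mm.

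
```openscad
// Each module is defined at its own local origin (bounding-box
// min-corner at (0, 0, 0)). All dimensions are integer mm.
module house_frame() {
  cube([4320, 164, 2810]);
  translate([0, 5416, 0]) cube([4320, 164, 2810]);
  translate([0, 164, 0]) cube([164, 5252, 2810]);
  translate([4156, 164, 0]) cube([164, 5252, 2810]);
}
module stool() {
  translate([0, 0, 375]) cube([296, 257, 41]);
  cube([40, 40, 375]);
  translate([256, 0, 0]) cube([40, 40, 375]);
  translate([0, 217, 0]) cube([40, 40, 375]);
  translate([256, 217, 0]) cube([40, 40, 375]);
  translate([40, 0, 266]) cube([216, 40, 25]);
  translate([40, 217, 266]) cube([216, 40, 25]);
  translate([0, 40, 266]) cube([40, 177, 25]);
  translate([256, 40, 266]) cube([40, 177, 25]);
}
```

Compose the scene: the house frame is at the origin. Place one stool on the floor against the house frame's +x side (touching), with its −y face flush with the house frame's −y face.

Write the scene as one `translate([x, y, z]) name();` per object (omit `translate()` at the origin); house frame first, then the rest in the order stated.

house_frame();
translate([4320, 0, 0]) stool();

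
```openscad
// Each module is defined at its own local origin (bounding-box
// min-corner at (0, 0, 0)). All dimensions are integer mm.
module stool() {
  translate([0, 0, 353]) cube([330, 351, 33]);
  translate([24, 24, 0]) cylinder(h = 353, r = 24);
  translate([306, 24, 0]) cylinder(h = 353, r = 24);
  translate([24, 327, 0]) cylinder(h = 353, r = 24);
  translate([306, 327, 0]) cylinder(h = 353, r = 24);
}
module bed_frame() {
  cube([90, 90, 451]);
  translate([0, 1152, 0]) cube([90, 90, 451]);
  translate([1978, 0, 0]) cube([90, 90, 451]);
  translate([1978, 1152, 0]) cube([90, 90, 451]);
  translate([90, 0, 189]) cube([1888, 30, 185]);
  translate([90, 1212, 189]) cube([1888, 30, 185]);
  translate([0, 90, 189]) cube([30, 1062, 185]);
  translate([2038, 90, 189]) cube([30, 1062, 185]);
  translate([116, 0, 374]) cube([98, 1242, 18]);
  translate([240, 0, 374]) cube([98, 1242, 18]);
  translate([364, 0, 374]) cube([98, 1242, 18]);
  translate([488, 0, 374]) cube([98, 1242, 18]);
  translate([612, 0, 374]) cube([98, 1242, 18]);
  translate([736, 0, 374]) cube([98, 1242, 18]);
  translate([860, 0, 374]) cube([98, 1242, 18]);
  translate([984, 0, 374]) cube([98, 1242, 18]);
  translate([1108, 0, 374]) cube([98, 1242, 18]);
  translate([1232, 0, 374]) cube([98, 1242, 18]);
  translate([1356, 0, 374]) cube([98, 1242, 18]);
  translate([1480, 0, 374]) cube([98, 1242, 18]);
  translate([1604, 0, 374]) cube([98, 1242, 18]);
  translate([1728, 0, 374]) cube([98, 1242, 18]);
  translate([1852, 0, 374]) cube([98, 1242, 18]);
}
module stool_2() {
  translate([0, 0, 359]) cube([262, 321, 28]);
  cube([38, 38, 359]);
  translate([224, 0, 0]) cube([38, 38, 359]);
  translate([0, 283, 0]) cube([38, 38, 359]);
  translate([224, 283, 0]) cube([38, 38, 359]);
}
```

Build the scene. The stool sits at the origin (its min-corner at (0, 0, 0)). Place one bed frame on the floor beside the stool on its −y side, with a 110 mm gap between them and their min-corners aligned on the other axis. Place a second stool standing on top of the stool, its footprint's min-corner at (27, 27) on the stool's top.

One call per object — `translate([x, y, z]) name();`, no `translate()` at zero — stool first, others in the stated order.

stool();
translate([0, -1352, 0]) bed_frame();
translate([27, 27, 386]) stool_2();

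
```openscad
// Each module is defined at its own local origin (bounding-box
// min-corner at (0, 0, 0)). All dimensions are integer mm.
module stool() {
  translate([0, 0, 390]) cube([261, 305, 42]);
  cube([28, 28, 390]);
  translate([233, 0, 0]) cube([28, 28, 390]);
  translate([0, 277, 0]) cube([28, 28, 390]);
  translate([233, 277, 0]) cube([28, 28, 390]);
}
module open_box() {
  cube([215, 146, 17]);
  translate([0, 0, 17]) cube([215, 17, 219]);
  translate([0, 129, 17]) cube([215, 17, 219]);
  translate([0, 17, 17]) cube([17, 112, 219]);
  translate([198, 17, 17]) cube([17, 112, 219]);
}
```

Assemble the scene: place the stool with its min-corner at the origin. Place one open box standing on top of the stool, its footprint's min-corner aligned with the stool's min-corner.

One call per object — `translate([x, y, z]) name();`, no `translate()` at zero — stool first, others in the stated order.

stool();
translate([0, 0, 432]) open_box();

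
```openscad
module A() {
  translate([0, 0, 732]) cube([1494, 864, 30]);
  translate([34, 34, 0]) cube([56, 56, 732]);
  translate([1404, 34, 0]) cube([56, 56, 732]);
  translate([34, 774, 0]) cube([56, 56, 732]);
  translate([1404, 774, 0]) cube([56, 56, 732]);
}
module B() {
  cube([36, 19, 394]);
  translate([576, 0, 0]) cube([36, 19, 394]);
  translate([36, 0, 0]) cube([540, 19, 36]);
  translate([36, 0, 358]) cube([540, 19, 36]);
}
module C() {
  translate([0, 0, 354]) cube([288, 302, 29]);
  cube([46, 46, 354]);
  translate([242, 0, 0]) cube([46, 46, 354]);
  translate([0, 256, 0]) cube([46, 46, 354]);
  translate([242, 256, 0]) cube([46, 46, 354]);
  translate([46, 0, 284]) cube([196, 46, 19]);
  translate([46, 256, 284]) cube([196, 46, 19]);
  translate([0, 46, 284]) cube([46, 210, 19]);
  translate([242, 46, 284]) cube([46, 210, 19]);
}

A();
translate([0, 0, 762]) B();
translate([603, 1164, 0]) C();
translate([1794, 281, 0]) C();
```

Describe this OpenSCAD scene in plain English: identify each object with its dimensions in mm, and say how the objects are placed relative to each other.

A is a table: top 1494 mm (x) × 864 mm (y), 30 mm thick, upper face at z = 762 mm, on four 56×56 mm square legs, each inset 34 mm from the nearest pair of top edges, running from z = 0 to the bottom of the top.

B is a picture frame with a 540×322 mm rectangular opening (x by z) and a uniform 36 mm border on every side. Frame depth is 19 mm along y. It is built from two vertical stiles running the full outside height and two horizontal rails spanning the gap between the stiles.

C is a four-legged stool. The seat is 288×302 mm, 29 mm thick, top at z = 383 mm. It stands on four square legs, each 46×46 mm in cross-section, from z = 0 to the seat underside, each flush with a corner of the seat. Four stretchers, 46 mm wide and 19 mm tall, connect adjacent legs with their undersides at z = 284 mm, each running between the inner faces of the legs it joins and aligned with the legs' outer faces on the other axis.

The picture frame is on top of the table. Two stools sit around the table at the +y, +x sides.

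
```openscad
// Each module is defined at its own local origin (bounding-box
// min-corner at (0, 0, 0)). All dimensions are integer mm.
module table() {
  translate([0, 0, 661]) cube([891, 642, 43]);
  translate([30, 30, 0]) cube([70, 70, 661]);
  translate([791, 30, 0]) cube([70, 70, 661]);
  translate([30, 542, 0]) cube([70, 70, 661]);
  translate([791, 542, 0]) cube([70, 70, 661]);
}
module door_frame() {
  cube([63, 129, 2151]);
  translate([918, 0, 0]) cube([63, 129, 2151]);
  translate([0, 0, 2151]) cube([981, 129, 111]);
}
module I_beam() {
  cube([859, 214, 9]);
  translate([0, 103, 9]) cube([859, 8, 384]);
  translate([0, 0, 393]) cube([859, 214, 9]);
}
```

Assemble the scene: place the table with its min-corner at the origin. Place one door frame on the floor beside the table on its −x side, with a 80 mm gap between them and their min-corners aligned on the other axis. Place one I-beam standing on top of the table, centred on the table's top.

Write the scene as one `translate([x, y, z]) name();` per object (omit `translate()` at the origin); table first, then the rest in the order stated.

table();
translate([-1061, 0, 0]) door_frame();
translate([16, 214, 704]) I_beam();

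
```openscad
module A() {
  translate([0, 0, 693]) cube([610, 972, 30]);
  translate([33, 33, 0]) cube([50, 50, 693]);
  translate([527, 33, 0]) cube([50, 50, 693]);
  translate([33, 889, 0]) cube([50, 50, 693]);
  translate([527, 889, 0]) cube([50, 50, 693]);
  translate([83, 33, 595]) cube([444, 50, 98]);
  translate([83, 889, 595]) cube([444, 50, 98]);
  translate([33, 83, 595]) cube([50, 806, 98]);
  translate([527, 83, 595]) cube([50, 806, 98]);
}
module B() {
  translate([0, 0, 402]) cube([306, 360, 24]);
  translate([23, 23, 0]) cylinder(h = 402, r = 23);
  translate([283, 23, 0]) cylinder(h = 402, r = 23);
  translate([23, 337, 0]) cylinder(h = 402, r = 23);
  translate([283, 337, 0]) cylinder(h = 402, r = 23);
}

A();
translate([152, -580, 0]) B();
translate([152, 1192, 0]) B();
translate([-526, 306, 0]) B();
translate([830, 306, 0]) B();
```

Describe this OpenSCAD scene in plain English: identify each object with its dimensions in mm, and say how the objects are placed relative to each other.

A is a rectangular dining table. The top is 610×972×30 mm with its upper surface at z = 723 mm. It stands on four 50×50 mm square legs, each inset 33 mm from the nearest pair of top edges, running from the floor to the underside of the top. Four apron rails, 50 mm thick and 98 mm tall, run between adjacent legs with their top edges flush with the underside of the top and their outer faces flush with the legs' outer faces.

B is a simple wooden stool: a rectangular seat 306 mm (x) by 360 mm (y), 24 mm thick, top face at z = 426 mm, on four round legs, each 46 mm in diameter. The legs rest on z = 0, each leg's axis is inset half a diameter from the nearest pair of seat edges (so the leg's bounding box is flush with the corner).

Four stools sit around the table at the −y, +y, −x, +x sides.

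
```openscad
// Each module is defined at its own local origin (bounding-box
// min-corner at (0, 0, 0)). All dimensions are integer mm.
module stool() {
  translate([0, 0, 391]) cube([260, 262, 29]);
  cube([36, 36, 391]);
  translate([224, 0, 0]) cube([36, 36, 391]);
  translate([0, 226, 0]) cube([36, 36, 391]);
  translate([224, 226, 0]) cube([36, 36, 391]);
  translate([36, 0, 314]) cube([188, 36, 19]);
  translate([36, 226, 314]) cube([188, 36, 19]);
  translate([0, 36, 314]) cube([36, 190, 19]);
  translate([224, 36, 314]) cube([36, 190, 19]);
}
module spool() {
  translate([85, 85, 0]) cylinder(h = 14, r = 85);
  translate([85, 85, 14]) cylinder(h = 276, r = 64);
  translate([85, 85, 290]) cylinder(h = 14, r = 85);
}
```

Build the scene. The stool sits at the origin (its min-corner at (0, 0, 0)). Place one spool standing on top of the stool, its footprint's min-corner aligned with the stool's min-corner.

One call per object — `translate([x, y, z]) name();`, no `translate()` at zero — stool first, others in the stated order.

stool();
translate([0, 0, 420]) spool();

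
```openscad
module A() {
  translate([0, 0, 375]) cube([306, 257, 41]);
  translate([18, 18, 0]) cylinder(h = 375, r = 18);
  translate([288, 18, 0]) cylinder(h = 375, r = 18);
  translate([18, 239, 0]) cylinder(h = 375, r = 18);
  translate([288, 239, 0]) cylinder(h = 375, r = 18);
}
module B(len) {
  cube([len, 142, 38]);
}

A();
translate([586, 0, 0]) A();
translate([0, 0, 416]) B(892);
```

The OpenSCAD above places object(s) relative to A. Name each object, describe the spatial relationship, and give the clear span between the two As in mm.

Second stool starts at x = 586; first ends at x = 306; clear span = 586 − 306 = 280 mm.

A is a stool. B is a beam. A beam spans the tops of two stools. The clear span between the two stools is 280 mm.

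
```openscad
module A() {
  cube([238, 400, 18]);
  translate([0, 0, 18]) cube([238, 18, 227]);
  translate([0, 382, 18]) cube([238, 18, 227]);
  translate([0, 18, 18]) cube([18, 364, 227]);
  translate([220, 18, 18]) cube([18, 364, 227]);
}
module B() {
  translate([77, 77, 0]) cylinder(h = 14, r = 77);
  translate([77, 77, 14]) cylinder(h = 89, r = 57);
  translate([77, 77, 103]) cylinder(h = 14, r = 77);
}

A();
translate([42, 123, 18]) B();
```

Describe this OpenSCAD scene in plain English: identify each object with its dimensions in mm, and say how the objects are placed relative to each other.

A is an open storage box with external size 238×400×245 mm and wall thickness 18 mm (the base is also 18 mm thick). The base covers the whole footprint; the four walls stand on the base, with the y-facing walls full-width and the x-facing walls fitting between their inner faces.

B is a spool: two coaxial disc flanges of radius 77 mm and thickness 14 mm, joined by a core cylinder of radius 57 mm and height 89 mm. The lower flange rests on z = 0 and the three cylinders share a vertical axis.

The spool sits inside the open box, centred.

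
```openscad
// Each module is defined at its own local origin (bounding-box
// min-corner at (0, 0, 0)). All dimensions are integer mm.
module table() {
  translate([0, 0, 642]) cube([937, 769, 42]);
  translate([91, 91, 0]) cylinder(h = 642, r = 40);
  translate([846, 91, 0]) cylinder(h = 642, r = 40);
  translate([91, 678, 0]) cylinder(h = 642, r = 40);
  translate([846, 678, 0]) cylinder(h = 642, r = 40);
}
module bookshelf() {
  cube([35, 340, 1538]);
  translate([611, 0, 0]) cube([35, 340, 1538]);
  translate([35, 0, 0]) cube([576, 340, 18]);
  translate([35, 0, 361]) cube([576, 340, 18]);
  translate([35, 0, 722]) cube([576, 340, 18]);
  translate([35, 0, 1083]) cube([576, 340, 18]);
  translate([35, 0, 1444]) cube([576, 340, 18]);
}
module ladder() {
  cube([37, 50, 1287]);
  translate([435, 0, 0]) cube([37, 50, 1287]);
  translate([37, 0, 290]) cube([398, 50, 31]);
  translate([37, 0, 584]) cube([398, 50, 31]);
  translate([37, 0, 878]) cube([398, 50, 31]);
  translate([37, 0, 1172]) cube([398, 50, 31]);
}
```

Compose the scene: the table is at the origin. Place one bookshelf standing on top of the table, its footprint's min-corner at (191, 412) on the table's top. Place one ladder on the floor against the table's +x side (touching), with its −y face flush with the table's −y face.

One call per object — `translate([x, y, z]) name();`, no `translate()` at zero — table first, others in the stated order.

table();
translate([191, 412, 684]) bookshelf();
translate([937, 0, 0]) ladder();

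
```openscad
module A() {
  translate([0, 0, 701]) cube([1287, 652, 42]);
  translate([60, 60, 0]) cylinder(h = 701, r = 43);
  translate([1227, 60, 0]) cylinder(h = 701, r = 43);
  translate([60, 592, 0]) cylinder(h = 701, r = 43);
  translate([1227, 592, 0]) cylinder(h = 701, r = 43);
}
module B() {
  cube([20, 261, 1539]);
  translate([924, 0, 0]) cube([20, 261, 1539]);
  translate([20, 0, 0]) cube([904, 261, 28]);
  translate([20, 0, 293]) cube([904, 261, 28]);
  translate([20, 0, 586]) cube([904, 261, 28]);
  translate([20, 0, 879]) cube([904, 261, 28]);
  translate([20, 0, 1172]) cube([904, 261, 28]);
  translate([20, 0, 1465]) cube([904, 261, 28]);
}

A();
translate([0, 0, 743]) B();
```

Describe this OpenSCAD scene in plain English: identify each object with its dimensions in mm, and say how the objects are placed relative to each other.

A is a rectangular dining table. The top is 1287×652×42 mm with its upper surface at z = 743 mm. It stands on four round legs of 86 mm diameter, each leg's bounding box inset 17 mm from the nearest pair of top edges, running from the floor to the underside of the top.

B is an open bookshelf. Two side panels, each 20 mm thick, 261 mm deep and 1539 mm tall, stand 944 mm apart (outside-to-outside). Between them sit 6 shelves, each 28 mm thick and 261 mm deep, spanning the full gap between the sides. The bottom shelf rests on the floor (its underside at z = 0) and the clear gap between one shelf's top and the next shelf's underside is 265 mm.

The bookshelf is on top of the table.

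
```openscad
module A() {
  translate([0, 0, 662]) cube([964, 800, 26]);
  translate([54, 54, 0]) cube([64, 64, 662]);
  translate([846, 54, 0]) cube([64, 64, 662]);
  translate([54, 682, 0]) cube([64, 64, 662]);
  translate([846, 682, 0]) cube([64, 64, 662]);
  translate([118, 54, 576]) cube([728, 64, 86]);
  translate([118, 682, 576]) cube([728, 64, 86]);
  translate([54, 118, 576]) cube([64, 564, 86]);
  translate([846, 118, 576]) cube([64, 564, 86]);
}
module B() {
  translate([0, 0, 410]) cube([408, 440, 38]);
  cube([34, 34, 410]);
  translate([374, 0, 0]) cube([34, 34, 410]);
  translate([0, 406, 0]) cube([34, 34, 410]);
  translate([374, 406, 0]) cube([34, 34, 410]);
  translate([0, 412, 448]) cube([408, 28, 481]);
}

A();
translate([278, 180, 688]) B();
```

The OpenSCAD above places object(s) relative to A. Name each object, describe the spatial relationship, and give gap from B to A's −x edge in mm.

The chair's min-x is at 278; the table's min-x is 0; gap = 278 mm.

A is a table. B is a chair. The chair is on top of the table, centred. The gap from the chair to the table's −x edge is 278 mm.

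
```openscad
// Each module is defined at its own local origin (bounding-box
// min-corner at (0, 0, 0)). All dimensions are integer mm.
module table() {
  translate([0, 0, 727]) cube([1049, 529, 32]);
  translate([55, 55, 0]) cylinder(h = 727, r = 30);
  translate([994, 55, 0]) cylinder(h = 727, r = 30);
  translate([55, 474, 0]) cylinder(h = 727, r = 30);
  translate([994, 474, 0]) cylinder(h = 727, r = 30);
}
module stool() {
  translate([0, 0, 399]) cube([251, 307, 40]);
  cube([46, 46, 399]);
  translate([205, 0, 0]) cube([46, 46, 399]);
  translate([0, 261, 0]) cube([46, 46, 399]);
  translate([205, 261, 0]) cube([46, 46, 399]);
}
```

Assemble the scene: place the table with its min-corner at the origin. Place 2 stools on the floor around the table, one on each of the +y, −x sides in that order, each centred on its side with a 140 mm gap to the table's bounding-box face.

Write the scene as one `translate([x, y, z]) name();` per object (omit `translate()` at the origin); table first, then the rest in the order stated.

table();
translate([399, 669, 0]) stool();
translate([-391, 111, 0]) stool();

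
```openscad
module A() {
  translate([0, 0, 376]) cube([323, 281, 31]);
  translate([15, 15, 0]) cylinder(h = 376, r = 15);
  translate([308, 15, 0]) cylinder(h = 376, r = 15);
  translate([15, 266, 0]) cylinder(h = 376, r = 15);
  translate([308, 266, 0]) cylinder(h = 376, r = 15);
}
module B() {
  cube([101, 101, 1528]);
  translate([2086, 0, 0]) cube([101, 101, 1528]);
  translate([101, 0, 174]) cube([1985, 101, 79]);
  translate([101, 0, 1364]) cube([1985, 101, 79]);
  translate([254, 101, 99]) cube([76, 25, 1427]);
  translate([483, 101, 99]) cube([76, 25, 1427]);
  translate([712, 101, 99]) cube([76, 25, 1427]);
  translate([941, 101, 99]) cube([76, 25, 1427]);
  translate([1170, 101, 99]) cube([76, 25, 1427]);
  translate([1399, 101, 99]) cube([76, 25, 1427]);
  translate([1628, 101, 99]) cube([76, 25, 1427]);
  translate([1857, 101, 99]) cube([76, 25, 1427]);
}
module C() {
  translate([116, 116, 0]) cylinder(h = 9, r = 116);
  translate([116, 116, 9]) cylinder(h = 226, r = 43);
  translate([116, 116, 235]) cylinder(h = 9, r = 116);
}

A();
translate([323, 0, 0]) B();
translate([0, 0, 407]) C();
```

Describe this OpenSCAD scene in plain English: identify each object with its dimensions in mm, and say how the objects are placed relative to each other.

A is a four-legged stool. The seat is 323×281 mm, 31 mm thick, top at z = 407 mm. It stands on four round legs, each 30 mm in diameter, from z = 0 to the seat underside, each leg's axis is inset half a diameter from the nearest pair of seat edges (so the leg's bounding box is flush with the corner).

B is a fence section. Two 101×101 mm posts, 1528 mm tall, stand on the floor with a clear span of 1985 mm between their inner faces. Two horizontal rails of 101×79 mm section span the gap between the posts with their undersides at z = 174 mm and z = 1364 mm, flush with the posts' −y face. 8 pickets, each 76 mm wide, 25 mm thick and 1427 mm tall, are fixed to the +y face of the rails with their bottoms at z = 99 mm, evenly spaced across the span with equal gaps (rounded down to the nearest mm) at the −x end and between each pair — any rounding remainder accumulates at the +x end.

C is a spool: two coaxial disc flanges of radius 116 mm and thickness 9 mm, joined by a core cylinder of radius 43 mm and height 226 mm. The lower flange rests on z = 0 and the three cylinders share a vertical axis.

The fence section is against the stool's +x side, with their −y faces flush. The spool is on top of the stool.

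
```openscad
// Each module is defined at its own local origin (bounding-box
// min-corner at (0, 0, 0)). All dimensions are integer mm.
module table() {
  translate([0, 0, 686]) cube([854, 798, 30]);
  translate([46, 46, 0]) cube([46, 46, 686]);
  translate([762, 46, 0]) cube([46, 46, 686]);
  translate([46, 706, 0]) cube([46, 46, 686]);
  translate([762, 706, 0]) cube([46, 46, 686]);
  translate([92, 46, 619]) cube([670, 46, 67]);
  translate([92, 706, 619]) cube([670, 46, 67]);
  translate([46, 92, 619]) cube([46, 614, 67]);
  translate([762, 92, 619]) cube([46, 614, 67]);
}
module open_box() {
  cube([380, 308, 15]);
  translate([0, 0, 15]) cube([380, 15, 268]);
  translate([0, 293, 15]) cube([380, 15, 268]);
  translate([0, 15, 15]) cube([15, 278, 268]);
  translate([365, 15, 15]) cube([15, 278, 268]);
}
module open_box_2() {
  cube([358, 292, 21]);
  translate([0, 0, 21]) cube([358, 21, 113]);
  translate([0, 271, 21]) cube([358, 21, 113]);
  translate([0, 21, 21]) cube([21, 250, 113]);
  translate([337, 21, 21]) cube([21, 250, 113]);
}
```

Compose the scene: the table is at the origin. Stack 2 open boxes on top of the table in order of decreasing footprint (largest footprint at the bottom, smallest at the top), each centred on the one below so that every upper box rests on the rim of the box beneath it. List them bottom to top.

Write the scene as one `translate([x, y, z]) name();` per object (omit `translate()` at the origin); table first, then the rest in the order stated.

table();
translate([237, 245, 716]) open_box();
translate([248, 253, 999]) open_box_2();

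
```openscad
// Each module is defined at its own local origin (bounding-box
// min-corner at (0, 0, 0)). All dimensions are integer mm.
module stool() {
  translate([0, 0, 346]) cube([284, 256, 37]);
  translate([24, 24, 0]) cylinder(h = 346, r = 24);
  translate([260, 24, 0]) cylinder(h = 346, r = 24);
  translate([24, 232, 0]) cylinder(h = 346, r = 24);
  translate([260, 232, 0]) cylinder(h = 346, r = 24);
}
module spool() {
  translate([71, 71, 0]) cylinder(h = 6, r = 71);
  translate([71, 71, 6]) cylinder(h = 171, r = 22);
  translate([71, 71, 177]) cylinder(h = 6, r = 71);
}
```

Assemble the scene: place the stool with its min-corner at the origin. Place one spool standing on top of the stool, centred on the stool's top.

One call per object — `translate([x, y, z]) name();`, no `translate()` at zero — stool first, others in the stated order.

stool();
translate([71, 57, 383]) spool();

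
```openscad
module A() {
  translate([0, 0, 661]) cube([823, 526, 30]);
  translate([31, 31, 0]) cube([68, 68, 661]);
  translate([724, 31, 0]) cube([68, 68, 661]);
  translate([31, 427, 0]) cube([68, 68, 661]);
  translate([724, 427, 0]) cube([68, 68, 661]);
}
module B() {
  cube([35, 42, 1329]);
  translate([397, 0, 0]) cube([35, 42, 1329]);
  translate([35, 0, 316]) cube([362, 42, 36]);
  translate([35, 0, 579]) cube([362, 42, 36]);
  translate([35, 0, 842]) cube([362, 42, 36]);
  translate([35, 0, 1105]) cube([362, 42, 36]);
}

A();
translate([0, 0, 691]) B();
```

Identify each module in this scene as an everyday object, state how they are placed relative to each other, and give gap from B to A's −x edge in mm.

A is a table. B is a ladder. The ladder is on top of the table. The gap from the ladder to the table's −x edge is 0 mm.

The ladder's min-x is at 0; the table's min-x is 0; gap = 0 mm.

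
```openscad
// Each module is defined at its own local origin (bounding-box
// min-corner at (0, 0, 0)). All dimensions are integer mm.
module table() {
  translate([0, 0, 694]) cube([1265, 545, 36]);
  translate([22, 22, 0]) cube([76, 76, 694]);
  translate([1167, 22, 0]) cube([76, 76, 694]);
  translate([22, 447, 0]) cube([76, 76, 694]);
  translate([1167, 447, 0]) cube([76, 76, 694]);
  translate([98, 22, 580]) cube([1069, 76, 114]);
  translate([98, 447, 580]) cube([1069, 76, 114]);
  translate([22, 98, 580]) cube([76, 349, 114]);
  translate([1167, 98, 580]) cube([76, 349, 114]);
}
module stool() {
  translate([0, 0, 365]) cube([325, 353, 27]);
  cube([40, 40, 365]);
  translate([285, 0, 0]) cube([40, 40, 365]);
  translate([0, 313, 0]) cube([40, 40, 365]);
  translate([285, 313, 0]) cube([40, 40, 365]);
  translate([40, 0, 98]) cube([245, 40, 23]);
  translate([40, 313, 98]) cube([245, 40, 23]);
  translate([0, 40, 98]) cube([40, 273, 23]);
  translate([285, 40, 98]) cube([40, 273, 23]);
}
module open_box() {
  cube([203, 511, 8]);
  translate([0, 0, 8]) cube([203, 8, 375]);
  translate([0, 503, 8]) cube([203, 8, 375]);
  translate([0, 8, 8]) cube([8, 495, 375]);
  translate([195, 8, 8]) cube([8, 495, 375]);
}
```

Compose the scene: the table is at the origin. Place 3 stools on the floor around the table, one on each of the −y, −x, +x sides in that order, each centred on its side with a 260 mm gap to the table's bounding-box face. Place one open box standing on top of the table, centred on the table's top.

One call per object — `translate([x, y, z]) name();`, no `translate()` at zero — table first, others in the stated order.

table();
translate([470, -613, 0]) stool();
translate([-585, 96, 0]) stool();
translate([1525, 96, 0]) stool();
translate([531, 17, 730]) open_box();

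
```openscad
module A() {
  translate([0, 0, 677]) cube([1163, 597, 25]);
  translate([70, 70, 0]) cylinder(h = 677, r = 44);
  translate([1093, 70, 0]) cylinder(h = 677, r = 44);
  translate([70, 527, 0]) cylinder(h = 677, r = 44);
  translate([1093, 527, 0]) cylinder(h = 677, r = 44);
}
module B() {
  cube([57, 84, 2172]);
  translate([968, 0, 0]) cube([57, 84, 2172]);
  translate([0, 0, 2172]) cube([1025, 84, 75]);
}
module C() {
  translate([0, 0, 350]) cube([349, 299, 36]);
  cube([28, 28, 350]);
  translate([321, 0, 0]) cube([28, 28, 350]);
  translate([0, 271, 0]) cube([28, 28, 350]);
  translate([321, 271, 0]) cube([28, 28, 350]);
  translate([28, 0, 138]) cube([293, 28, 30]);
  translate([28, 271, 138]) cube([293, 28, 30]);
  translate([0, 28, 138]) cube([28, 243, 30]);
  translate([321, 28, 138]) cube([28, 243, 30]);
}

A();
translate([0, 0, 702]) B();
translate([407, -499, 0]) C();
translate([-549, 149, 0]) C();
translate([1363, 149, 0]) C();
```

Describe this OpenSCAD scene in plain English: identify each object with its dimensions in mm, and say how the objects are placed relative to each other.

A is a table: top 1163 mm (x) × 597 mm (y), 25 mm thick, upper face at z = 702 mm, on four round legs of 88 mm diameter, each leg's bounding box inset 26 mm from the nearest pair of top edges, running from z = 0 to the bottom of the top.

B is a door frame. The clear opening is 911 mm wide and 2172 mm high. Two 57 mm wide jambs, 84 mm deep, stand either side of the opening from the floor to the top of the opening. A 75 mm thick head sits across the top of both jambs, spanning the full outside width of the frame.

C is a four-legged stool. The seat is a 349×299×36 mm slab whose top surface is at z = 386 mm; four square legs, each 28×28 mm in cross-section, run from the floor (z = 0) to the underside of the seat, each flush with a corner of the seat. Four stretchers, 28 mm wide and 30 mm tall, connect adjacent legs with their undersides at z = 138 mm, each running between the inner faces of the legs it joins and aligned with the legs' outer faces on the other axis.

The door frame is on top of the table. Three stools sit around the table at the −y, −x, +x sides.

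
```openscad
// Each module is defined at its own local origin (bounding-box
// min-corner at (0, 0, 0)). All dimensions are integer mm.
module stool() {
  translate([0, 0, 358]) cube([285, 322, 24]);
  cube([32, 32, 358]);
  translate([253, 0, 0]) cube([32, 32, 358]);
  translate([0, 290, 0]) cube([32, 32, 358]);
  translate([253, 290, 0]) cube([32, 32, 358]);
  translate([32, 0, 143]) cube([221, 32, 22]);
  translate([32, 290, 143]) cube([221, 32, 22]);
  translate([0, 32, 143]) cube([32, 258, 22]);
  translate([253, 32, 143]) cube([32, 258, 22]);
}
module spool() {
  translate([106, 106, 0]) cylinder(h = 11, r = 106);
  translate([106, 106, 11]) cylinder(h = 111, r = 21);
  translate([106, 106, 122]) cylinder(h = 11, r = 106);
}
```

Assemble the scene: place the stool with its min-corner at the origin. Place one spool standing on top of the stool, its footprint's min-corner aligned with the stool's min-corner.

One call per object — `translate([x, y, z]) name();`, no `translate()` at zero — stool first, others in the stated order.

stool();
translate([0, 0, 382]) spool();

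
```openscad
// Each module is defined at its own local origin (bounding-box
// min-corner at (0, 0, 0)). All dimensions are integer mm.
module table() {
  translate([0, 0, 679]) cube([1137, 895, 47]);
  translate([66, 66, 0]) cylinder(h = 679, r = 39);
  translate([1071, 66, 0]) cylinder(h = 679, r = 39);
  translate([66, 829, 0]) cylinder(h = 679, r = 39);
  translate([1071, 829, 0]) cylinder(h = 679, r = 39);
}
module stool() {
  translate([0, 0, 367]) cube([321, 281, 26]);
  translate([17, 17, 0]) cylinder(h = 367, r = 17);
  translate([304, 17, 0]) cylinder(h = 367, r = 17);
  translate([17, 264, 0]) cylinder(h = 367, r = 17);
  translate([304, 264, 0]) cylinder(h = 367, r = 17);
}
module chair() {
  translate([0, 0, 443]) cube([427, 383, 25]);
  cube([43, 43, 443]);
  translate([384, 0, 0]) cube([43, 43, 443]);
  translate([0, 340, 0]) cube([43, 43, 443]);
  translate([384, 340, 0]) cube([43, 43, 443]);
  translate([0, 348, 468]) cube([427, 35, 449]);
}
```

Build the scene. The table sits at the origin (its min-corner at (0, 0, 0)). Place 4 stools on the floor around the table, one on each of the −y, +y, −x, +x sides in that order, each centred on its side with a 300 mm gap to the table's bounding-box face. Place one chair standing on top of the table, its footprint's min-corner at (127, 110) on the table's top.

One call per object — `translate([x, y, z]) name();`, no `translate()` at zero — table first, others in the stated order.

table();
translate([408, -581, 0]) stool();
translate([408, 1195, 0]) stool();
translate([-621, 307, 0]) stool();
translate([1437, 307, 0]) stool();
translate([127, 110, 726]) chair();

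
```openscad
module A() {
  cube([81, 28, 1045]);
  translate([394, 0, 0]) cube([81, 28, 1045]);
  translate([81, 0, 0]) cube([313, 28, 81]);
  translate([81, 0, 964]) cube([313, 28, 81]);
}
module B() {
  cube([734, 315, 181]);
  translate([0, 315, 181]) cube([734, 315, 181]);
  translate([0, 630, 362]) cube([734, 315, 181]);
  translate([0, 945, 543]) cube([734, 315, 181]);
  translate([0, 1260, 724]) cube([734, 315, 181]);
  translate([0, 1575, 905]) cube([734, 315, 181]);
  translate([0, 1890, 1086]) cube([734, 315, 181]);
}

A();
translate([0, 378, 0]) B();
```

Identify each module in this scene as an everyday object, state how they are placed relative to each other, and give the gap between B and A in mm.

The staircase's nearest face is 350 mm from the picture frame's +y face.

A is a picture frame. B is a staircase. The staircase is on the floor beside the picture frame on its +y side. The gap between the staircase and the picture frame is 350 mm.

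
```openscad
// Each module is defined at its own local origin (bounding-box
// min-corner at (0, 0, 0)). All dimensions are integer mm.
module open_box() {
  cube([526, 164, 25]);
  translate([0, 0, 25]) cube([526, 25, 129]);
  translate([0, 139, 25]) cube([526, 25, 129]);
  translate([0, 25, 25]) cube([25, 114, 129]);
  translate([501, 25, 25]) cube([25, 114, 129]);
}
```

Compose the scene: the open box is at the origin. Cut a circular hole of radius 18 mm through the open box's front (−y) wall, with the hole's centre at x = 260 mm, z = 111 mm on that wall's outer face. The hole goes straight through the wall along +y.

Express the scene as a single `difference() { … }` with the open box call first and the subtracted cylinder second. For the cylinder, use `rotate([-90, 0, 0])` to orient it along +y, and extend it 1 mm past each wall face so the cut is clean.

difference() {
  open_box();
  translate([260, -1, 111]) rotate([-90, 0, 0]) cylinder(h = 27, r = 18);
}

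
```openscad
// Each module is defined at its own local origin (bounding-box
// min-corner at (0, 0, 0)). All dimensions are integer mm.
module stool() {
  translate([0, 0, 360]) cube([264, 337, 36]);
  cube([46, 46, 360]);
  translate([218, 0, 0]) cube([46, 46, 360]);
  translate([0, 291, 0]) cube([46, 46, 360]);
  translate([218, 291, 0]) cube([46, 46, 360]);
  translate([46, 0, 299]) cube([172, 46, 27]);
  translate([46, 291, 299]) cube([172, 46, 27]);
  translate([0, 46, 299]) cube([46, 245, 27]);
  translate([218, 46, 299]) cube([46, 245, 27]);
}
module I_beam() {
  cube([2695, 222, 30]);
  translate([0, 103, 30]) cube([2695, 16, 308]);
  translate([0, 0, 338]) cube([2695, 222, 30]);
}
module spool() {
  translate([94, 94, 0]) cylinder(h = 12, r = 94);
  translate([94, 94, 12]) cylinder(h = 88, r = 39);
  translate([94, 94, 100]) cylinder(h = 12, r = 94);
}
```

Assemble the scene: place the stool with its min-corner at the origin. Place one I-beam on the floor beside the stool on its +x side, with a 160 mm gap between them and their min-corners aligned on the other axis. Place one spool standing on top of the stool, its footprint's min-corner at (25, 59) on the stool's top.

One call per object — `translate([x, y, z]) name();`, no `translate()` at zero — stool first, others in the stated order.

stool();
translate([424, 0, 0]) I_beam();
translate([25, 59, 396]) spool();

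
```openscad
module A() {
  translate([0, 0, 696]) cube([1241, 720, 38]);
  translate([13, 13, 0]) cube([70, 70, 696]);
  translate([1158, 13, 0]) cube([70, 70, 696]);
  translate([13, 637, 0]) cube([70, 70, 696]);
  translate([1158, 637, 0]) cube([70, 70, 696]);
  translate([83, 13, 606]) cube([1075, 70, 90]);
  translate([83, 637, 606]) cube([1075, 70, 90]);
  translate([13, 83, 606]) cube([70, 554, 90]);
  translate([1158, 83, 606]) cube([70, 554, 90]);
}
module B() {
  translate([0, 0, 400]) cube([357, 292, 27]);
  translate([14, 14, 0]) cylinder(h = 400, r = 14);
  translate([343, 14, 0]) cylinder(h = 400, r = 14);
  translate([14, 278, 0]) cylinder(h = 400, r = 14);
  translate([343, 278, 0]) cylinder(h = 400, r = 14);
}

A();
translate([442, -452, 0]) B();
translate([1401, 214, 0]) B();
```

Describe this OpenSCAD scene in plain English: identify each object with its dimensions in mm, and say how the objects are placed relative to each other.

A is a table: top 1241 mm (x) × 720 mm (y), 38 mm thick, upper face at z = 734 mm, on four 70×70 mm square legs, each inset 13 mm from the nearest pair of top edges, running from z = 0 to the bottom of the top. Four apron rails, 70 mm thick and 90 mm tall, run between adjacent legs with their top edges flush with the underside of the top and their outer faces flush with the legs' outer faces.

B is a simple wooden stool: a rectangular seat 357 mm (x) by 292 mm (y), 27 mm thick, top face at z = 427 mm, on four round legs, each 28 mm in diameter. The legs rest on z = 0, each leg's axis is inset half a diameter from the nearest pair of seat edges (so the leg's bounding box is flush with the corner).

Two stools sit around the table at the −y, +x sides.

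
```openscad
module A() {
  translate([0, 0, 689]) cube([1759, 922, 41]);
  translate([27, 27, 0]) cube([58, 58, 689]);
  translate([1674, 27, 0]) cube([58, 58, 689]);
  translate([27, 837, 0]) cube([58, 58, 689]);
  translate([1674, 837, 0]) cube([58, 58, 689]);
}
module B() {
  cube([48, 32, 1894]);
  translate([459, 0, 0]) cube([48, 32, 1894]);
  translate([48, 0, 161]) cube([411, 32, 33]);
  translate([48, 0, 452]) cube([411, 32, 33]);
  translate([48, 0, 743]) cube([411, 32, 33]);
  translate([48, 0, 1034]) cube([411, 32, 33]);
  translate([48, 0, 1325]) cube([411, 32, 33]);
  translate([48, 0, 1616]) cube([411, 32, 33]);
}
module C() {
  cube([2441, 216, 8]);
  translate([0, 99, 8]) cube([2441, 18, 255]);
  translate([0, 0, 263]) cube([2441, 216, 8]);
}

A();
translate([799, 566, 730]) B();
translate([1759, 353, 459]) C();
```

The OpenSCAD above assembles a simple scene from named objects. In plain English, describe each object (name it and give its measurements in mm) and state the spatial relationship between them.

A is a table with a 1759×922 mm rectangular top, 41 mm thick, top surface at z = 730 mm, supported by four 58×58 mm square legs, each inset 27 mm from the nearest pair of top edges, running from the floor.

B is a wooden ladder with two side rails of 48×32 mm section and 1894 mm height, set 507 mm apart overall. Between them run 6 rectangular rungs (32 mm deep, 33 mm thick), front faces flush with the rails' −y face. The bottom of the first rung is 161 mm above the floor and each subsequent rung is 291 mm higher than the one below.

C is an I-beam lying along x, 2441 mm long. Overall section height 271 mm. Two flanges 216 mm wide (y) and 8 mm thick, one on the floor and one at the top; a web 18 mm thick runs between them, centred on the flange width.

The ladder is on top of the table. The I-beam is beside the table with their tops flush at z = 730.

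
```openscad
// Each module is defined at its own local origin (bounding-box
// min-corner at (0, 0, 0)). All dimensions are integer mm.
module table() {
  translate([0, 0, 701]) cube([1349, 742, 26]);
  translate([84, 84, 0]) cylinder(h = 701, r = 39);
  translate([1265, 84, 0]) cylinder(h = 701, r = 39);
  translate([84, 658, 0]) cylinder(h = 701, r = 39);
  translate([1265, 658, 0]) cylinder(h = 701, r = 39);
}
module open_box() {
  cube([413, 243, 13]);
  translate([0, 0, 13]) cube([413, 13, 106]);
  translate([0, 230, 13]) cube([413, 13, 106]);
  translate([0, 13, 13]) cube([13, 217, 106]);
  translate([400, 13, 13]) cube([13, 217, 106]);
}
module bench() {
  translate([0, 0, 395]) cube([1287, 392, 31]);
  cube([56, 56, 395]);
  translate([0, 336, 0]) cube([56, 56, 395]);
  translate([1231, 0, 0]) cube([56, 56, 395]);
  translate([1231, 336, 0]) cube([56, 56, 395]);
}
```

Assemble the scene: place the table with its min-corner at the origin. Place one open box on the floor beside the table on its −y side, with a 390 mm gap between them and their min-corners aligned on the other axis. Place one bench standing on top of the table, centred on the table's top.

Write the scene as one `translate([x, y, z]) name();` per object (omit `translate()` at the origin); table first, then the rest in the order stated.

table();
translate([0, -633, 0]) open_box();
translate([31, 175, 727]) bench();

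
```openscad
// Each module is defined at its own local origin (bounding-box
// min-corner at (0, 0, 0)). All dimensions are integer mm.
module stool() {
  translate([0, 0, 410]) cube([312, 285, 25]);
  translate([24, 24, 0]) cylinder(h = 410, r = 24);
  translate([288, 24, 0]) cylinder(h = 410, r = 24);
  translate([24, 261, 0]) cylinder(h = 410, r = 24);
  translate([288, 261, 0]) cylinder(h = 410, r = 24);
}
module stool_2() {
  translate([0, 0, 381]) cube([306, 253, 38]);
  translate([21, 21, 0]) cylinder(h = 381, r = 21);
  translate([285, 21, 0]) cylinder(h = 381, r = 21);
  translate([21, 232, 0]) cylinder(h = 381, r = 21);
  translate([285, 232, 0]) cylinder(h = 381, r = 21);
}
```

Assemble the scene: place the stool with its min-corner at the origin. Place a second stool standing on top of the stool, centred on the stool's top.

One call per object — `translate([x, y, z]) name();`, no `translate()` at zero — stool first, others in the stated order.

stool();
translate([3, 16, 435]) stool_2();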